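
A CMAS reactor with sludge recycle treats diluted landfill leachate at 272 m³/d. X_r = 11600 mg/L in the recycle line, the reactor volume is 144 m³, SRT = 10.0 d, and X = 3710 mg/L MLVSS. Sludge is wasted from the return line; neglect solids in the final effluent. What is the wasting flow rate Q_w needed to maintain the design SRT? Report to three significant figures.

Q_w = (V·X)/(θ_c X_r) = 144.0 × 3710 / (10.0 × 11600) = 4.606 m³/d.

Q_w ≈ 4.61 m³/d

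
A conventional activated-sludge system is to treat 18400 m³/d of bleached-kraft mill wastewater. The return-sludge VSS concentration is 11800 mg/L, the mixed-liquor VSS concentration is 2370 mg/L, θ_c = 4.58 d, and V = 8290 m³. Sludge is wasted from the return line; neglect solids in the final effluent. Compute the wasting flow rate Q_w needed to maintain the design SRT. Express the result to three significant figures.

Q_w ≈ 364 m³/d

Wasting from the return line (neglecting effluent solids): Q_w = V·X / (θ_c·X_r) = 8290 × 2370 / (4.58 × 11800) = 363.5 m³/d.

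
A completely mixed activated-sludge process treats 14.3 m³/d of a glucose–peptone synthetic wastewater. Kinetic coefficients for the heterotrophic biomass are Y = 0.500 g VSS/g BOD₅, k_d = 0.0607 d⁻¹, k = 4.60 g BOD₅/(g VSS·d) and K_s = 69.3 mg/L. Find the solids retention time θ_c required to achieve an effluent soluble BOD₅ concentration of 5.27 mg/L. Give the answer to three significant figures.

At the target effluent, Y k S/(K_s+S) = 0.500×4.60×5.27/74.57 = 0.1625 d⁻¹.
1/θ_c = 0.1625 − 0.0607 = 0.1018 d⁻¹, so θ_c = 9.819 d.

θ_c ≈ 9.82 d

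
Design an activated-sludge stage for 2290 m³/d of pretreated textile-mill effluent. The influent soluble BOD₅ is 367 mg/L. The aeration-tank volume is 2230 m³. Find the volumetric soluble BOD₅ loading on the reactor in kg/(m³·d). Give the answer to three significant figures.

L_v ≈ 0.377 kg soluble BOD₅/(m³·d)

Applied soluble BOD₅ load per unit volume = Q·S₀/V = (2290 × 367/1000)/2230 = 0.3769 kg soluble BOD₅·m⁻³·d⁻¹.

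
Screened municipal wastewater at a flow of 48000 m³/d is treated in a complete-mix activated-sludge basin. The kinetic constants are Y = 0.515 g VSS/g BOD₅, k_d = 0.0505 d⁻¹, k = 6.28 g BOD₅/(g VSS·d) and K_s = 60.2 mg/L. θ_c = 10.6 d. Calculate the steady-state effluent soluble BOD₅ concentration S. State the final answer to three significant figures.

S ≈ 2.82 mg/L

For a completely mixed reactor with recycle the Lawrence–McCarty relation gives S = K_s·(1 + k_d·θ_c) / [θ_c·(Y·k − k_d) − 1] = 60.2 × (1 + 0.0505 × 10.6) / [10.6 × (0.515 × 6.28 − 0.0505) − 1] = 92.43 / 32.75 = 2.822 mg/L.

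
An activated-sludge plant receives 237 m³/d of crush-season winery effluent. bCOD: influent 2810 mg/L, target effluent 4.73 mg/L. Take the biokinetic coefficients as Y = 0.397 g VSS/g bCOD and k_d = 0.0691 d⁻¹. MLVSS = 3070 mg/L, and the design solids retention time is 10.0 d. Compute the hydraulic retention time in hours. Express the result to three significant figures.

τ ≈ 51.5 h

From the SRT design equation V = Y Q (S₀−S) θ_c / [X (1 + k_d θ_c)] = 0.397 × 237 × (2810 − 4.73) × 10.0 / [3070 × (1 + 0.0691 × 10.0)] = 2.64×10^6 / 5191 = 508.4 m³.
τ = V/Q = 508.4/237 = 2.145 d, or 51.49 h.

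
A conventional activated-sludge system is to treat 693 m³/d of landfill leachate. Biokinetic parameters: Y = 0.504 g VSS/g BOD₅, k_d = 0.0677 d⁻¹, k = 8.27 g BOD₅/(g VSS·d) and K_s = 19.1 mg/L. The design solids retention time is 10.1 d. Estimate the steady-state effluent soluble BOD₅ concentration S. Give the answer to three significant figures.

From the Monod/SRT balance for a CMAS, S = K_s·(1+k_d θ_c)/[θ_c·(Y k − k_d) − 1] = 19.1 × (1 + 0.0677 × 10.1) / [10.1 × (0.504 × 8.27 − 0.0677) − 1] = 32.16 / 40.41 = 0.7958 mg/L.

S ≈ 0.796 mg/L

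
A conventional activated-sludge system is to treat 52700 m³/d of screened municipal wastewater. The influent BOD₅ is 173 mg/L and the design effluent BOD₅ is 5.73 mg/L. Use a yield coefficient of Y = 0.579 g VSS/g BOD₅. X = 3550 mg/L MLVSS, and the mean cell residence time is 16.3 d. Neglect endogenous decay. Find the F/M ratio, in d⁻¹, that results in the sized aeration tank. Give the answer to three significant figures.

V·X = Y·Q·ΔS·θ_c gives V = 0.579 × 52700 × (173 − 5.73) × 16.3 / 3550 = 23435 m³.
F/M = Q·S₀ / (V·X) = 52700 × 173 / (23435 × 3550) = 0.1096 g BOD₅·(g VSS·d)⁻¹.

F/M ≈ 0.110 d⁻¹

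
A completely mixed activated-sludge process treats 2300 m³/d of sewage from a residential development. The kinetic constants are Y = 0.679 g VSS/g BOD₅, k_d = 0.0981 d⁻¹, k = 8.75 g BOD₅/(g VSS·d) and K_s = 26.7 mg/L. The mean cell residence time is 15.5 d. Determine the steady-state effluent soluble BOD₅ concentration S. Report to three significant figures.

From the Monod/SRT balance for a CMAS, S = K_s·(1+k_d θ_c)/[θ_c·(Y k − k_d) − 1] = 26.7 × (1 + 0.0981 × 15.5) / [15.5 × (0.679 × 8.75 − 0.0981) − 1] = 67.30 / 89.57 = 0.7514 mg/L.

S ≈ 0.751 mg/L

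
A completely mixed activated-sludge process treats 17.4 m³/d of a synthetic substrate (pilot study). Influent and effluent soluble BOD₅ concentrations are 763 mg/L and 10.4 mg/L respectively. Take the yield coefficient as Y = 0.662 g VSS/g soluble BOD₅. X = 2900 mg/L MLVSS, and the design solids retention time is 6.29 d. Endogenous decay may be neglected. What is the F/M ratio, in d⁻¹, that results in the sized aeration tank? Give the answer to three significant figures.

V·X = Y·Q·ΔS·θ_c gives V = 0.662 × 17.4 × (763 − 10.4) × 6.29 / 2900 = 18.80 m³.
F/M = Q·S₀ / (V·X) = 17.4 × 763 / (18.80 × 2900) = 0.2435 g soluble BOD₅·(g VSS·d)⁻¹.

F/M ≈ 0.243 d⁻¹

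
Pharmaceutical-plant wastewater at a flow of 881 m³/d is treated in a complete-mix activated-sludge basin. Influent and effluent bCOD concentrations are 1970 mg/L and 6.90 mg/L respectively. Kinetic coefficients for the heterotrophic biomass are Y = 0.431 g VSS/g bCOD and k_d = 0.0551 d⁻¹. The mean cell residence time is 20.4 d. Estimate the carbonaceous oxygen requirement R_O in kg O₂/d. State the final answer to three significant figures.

Correct the yield for decay: Y_obs = Y/(1 + k_d θ_c) = 0.431 / (1 + 0.0551 × 20.4) = 0.431 / 2.124 = 0.2029.
Mass of bCOD removed per day: Q(S₀ − S) = 881 × 1963 g/m³ = 1729 kg/d.
Biomass synthesised: P_X = Y_obs × 1729 = 350.9 kg VSS/d.
R_O = Q·(S₀ − S) − 1.42·P_X = 1729 − 1.42 × 350.9 = 1231 kg O₂/d.

R_O ≈ 1230 kg O₂/d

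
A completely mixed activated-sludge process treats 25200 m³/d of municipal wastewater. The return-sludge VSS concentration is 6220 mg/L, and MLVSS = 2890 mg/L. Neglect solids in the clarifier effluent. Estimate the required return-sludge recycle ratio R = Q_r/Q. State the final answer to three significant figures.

R = Q_r/Q = X/(X_r − X) = 2890 / (6220 − 2890) = 0.8679.

R ≈ 0.868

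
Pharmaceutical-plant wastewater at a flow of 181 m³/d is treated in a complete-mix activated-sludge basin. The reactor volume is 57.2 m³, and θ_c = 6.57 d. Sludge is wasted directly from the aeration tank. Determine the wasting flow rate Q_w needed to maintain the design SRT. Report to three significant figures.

Wasting from the aeration tank: Q_w = V / θ_c = 57.20 / 6.57 = 8.706 m³/d.

Q_w ≈ 8.71 m³/d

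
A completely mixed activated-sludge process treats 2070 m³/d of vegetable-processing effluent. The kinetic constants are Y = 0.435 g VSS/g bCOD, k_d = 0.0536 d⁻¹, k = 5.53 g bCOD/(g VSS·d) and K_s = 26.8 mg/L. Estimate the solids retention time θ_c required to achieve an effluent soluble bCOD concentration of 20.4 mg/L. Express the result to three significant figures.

At the target effluent, Y k S/(K_s+S) = 0.435×5.53×20.4/47.20 = 1.040 d⁻¹.
θ_c = 1/(μ − k_d) = 1/(1.040 − 0.0536) = 1/0.9861 = 1.014 d.

θ_c ≈ 1.01 d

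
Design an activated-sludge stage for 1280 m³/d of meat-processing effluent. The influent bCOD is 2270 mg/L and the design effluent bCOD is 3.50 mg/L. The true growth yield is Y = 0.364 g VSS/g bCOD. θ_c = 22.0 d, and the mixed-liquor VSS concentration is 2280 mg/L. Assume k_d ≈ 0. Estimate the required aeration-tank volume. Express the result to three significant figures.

V ≈ 10200 m³

Biomass mass balance (decay neglected): V·X = Y·Q·(S₀ − S)·θ_c, so V = 0.364 × 1280 × (2270 − 3.50) × 22.0 / 2280 = 10190 m³.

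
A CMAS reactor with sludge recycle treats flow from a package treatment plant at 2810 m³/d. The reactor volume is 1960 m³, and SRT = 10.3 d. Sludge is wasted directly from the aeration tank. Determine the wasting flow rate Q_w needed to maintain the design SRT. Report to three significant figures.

For wasting at MLVSS concentration, Q_w = V/θ_c = 1960/10.3 = 190.3 m³/d.

Q_w ≈ 190 m³/d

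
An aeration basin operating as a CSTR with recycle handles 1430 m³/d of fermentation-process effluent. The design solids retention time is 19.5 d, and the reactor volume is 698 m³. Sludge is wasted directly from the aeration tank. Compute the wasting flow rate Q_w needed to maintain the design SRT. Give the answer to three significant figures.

Q_w ≈ 35.8 m³/d

For wasting at MLVSS concentration, Q_w = V/θ_c = 698.0/19.5 = 35.79 m³/d.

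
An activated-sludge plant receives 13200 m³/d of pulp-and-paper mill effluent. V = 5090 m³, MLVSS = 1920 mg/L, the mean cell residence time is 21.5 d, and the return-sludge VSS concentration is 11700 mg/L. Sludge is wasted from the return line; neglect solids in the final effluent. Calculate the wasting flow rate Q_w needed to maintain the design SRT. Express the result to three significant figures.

Q_w ≈ 38.9 m³/d

Wasting from the return line (neglecting effluent solids): Q_w = V·X / (θ_c·X_r) = 5090 × 1920 / (21.5 × 11700) = 38.85 m³/d.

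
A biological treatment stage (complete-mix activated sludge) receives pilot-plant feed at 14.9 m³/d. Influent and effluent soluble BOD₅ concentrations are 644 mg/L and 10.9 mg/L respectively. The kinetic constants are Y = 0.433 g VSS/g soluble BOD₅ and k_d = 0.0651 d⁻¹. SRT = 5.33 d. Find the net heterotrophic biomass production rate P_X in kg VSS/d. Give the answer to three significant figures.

The observed yield is Y_obs = Y/(1 + k_d·θ_c) = 0.433 / (1 + 0.0651 × 5.33) = 0.433 / 1.347 = 0.3215 g VSS per g soluble BOD₅ removed.
Substrate removed = Q·(S₀ − S) = 14.9 m³/d × (644 − 10.9) g/m³ = 9.43×10^3 g/d = 9.433 kg/d.
Net biomass production P_X = Y_obs × Q·(S₀ − S) = 0.3215 × 9.433 = 3.032 kg VSS/d.

P_X ≈ 3.03 kg VSS/d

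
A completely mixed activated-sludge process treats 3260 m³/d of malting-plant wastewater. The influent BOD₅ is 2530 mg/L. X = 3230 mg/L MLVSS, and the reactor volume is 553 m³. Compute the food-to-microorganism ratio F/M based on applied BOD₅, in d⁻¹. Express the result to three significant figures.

Food-to-microorganism ratio F/M = Q S₀ / (V X) = 3260 × 2530 / (553.0 × 3230) = 4.618 d⁻¹.

F/M ≈ 4.62 d⁻¹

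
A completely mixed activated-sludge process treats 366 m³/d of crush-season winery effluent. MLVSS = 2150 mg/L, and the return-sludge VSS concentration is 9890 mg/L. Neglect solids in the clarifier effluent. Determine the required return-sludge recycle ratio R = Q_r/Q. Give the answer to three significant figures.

R = Q_r/Q = X/(X_r − X) = 2150 / (9890 − 2150) = 0.2778.

R ≈ 0.278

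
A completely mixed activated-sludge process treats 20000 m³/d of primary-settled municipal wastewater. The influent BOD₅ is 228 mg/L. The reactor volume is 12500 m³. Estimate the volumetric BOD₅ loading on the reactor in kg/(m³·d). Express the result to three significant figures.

L_v ≈ 0.365 kg BOD₅/(m³·d)

Applied BOD₅ load per unit volume = Q·S₀/V = (20000 × 228/1000)/12500 = 0.3648 kg BOD₅·m⁻³·d⁻¹.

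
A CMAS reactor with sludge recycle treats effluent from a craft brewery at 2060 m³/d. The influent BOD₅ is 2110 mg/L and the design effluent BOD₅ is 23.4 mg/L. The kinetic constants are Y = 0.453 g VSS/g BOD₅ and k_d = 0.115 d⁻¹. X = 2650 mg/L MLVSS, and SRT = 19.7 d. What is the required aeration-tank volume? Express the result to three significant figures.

V ≈ 4430 m³

Rearranging the biomass balance for a CMAS with decay, V = Y·Q·ΔS·θ_c / [X·(1+k_d θ_c)] = 0.453 × 2060 × (2110 − 23.4) × 19.7 / [2650 × (1 + 0.115 × 19.7)] = 3.84×10^7 / 8654 = 4433 m³.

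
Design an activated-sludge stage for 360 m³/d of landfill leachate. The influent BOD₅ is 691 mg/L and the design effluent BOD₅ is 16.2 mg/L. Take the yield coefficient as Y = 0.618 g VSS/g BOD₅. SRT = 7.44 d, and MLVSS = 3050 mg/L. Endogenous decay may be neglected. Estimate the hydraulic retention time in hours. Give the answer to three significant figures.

τ ≈ 24.4 h

Biomass mass balance (decay neglected): V·X = Y·Q·(S₀ − S)·θ_c, so V = 0.618 × 360 × (691 − 16.2) × 7.44 / 3050 = 366.2 m³.
HRT = V/Q = 366.2 m³ / 360 m³·d⁻¹ = 1.017 d × 24 = 24.41 h.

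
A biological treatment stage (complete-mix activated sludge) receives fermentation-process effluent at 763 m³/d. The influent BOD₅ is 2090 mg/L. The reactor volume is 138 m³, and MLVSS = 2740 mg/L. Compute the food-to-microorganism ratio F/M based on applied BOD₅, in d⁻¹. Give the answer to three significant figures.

F/M ≈ 4.22 d⁻¹

F/M = applied load / biomass = Q·S₀/(V·X) = 763 × 2090 / (138.0 × 2740) = 4.217 d⁻¹.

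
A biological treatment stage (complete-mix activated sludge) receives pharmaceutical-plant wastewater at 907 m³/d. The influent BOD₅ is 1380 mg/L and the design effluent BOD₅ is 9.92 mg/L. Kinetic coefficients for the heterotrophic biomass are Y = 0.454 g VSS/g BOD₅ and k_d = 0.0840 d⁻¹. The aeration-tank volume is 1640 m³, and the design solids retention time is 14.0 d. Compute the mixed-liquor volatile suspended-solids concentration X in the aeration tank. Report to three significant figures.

From V·X·(1 + k_d·θ_c) = Y·Q·(S₀ − S)·θ_c: X = 0.454 × 907 × (1380 − 9.92) × 14.0 / [1640 × (1 + 0.0840 × 14.0)] = 2213 mg/L.

X ≈ 2210 mg/L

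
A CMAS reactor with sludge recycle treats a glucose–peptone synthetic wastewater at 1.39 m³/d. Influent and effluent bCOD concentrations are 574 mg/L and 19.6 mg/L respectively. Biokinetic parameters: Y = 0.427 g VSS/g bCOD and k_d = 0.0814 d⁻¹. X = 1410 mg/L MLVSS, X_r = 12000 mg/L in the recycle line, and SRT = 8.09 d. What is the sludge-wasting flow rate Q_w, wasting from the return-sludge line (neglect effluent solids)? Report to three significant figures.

Q_w ≈ 0.0165 m³/d

Steady-state biomass mass balance: V·X·(1 + k_d·θ_c) = Y·Q·(S₀ − S)·θ_c, so V = 0.427 × 1.39 × (574 − 19.6) × 8.09 / [1410 × (1 + 0.0814 × 8.09)] = 2.66×10^3 / 2339 = 1.138 m³.
Wasting from the return line (neglecting effluent solids): Q_w = V·X / (θ_c·X_r) = 1.138 × 1410 / (8.09 × 12000) = 0.01653 m³/d.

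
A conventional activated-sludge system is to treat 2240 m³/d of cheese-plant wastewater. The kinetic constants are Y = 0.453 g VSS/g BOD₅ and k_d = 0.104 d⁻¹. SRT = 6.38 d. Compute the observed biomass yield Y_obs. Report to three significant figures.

Y_obs ≈ 0.272 g VSS/g BOD₅

Correct the yield for decay: Y_obs = Y/(1 + k_d θ_c) = 0.453 / (1 + 0.104 × 6.38) = 0.453 / 1.664 = 0.2723.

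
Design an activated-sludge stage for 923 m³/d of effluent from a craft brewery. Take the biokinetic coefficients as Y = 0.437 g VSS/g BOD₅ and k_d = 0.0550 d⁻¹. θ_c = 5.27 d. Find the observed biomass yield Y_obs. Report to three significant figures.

Observed yield with endogenous decay: Y_obs = Y / (1 + k_d·θ_c) = 0.437 / (1 + 0.0550 × 5.27) = 0.437 / 1.290 = 0.3388 g VSS/g BOD₅.

Y_obs ≈ 0.339 g VSS/g BOD₅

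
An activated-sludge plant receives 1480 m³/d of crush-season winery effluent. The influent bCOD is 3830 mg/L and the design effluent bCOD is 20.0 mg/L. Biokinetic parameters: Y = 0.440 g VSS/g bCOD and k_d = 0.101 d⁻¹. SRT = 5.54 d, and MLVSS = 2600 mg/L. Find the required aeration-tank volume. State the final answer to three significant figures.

Steady-state biomass mass balance: V·X·(1 + k_d·θ_c) = Y·Q·(S₀ − S)·θ_c, so V = 0.440 × 1480 × (3830 − 20.0) × 5.54 / [2600 × (1 + 0.101 × 5.54)] = 1.37×10^7 / 4055 = 3390 m³.

V ≈ 3390 m³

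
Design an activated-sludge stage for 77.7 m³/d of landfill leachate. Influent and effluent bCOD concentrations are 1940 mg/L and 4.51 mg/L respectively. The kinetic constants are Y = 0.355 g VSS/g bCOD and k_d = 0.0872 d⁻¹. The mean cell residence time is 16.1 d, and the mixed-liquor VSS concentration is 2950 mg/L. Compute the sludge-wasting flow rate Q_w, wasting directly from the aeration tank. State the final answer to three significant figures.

From the SRT design equation V = Y Q (S₀−S) θ_c / [X (1 + k_d θ_c)] = 0.355 × 77.7 × (1940 − 4.51) × 16.1 / [2950 × (1 + 0.0872 × 16.1)] = 8.6×10^5 / 7092 = 121.2 m³.
Wasting from the aeration tank: Q_w = V / θ_c = 121.2 / 16.1 = 7.528 m³/d.

Q_w ≈ 7.53 m³/d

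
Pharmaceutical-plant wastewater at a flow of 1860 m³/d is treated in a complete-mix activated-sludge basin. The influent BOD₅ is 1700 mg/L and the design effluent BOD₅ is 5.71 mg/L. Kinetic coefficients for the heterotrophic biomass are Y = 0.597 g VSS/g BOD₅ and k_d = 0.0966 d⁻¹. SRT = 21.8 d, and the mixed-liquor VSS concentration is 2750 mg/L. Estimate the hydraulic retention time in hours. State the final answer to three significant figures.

Rearranging the biomass balance for a CMAS with decay, V = Y·Q·ΔS·θ_c / [X·(1+k_d θ_c)] = 0.597 × 1860 × (1700 − 5.71) × 21.8 / [2750 × (1 + 0.0966 × 21.8)] = 4.1×10^7 / 8541 = 4802 m³.
Hydraulic retention time τ = V/Q = 4802 / 1860 = 2.582 d = 61.96 h.

τ ≈ 62.0 h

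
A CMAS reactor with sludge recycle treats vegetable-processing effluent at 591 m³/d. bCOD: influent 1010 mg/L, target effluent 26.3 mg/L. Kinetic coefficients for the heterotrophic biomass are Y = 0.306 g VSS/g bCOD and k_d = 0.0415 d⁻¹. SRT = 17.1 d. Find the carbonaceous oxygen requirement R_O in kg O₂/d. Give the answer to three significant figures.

Y_obs = Y / (1 + k_d θ_c) = 0.306 / (1 + 0.0415 × 17.1) = 0.306 / 1.710 = 0.1790.
Substrate removed = Q·(S₀ − S) = 591 m³/d × (1010 − 26.3) g/m³ = 5.81×10^5 g/d = 581.4 kg/d.
Biomass synthesised: P_X = Y_obs × 581.4 = 104.1 kg VSS/d.
R_O = Q·ΔS − 1.42 P_X = 581.4 − 147.8 = 433.6 kg O₂/d.

R_O ≈ 434 kg O₂/d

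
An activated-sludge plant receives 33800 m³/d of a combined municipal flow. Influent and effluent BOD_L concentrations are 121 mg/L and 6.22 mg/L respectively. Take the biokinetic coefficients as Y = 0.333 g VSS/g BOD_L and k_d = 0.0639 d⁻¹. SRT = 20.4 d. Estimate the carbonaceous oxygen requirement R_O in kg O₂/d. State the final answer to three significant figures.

R_O ≈ 3080 kg O₂/d

The observed yield is Y_obs = Y/(1 + k_d·θ_c) = 0.333 / (1 + 0.0639 × 20.4) = 0.333 / 2.304 = 0.1446 g VSS per g BOD_L removed.
Q·(S₀ − S) = 33800 × (121 − 6.22) × 10⁻³ = 3880 kg/d removed.
Biomass synthesised: P_X = Y_obs × 3880 = 560.8 kg VSS/d.
R_O = Q·(S₀ − S) − 1.42·P_X = 3880 − 1.42 × 560.8 = 3083 kg O₂/d.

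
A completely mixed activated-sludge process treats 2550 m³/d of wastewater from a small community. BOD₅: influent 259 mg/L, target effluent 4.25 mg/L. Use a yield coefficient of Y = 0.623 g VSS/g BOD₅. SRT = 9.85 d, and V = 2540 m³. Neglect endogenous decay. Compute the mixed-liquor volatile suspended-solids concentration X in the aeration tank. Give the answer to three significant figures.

X = Y·Q·ΔS·θ_c / V = 0.623 × 2550 × (259 − 4.25) × 9.85 / 2540 = 1569 mg/L.

X ≈ 1570 mg/L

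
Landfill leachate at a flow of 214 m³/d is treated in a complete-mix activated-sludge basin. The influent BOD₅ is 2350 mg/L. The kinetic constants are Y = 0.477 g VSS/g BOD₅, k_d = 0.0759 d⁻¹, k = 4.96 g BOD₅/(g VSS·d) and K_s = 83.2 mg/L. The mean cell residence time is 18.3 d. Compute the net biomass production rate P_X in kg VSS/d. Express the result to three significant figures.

P_X ≈ 100 kg VSS/d

Effluent substrate depends only on kinetics and SRT: S = K_s(1 + k_d θ_c) / [θ_c(Yk − k_d) − 1] = 83.2 × (1 + 0.0759 × 18.3) / [18.3 × (0.477 × 4.96 − 0.0759) − 1] = 198.8 / 40.91 = 4.859 mg/L.
Observed yield with endogenous decay: Y_obs = Y / (1 + k_d·θ_c) = 0.477 / (1 + 0.0759 × 18.3) = 0.477 / 2.389 = 0.1997 g VSS/g BOD₅.
Substrate removed = Q·(S₀ − S) = 214 m³/d × (2350 − 4.86) g/m³ = 5.02×10^5 g/d = 501.9 kg/d.
P_X = Y_obs · Q(S₀ − S) = 0.1997 × 501.9 = 100.2 kg VSS/d.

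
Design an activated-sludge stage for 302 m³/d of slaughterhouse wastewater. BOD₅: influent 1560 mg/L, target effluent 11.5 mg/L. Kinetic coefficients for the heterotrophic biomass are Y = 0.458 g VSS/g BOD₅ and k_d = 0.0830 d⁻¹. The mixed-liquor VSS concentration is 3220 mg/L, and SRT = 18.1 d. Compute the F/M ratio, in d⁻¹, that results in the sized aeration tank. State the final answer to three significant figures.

F/M ≈ 0.304 d⁻¹

From the SRT design equation V = Y Q (S₀−S) θ_c / [X (1 + k_d θ_c)] = 0.458 × 302 × (1560 − 11.5) × 18.1 / [3220 × (1 + 0.0830 × 18.1)] = 3.88×10^6 / 8057 = 481.1 m³.
F/M = Q·S₀ / (V·X) = 302 × 1560 / (481.1 × 3220) = 0.3041 g BOD₅·(g VSS·d)⁻¹.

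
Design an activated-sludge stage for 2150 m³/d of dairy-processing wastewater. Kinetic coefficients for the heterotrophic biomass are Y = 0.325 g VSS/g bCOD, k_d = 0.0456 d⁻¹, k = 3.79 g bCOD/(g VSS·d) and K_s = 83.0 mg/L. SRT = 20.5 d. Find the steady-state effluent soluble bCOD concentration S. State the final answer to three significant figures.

For a completely mixed reactor with recycle the Lawrence–McCarty relation gives S = K_s·(1 + k_d·θ_c) / [θ_c·(Y·k − k_d) − 1] = 83.0 × (1 + 0.0456 × 20.5) / [20.5 × (0.325 × 3.79 − 0.0456) − 1] = 160.6 / 23.32 = 6.887 mg/L.

S ≈ 6.89 mg/L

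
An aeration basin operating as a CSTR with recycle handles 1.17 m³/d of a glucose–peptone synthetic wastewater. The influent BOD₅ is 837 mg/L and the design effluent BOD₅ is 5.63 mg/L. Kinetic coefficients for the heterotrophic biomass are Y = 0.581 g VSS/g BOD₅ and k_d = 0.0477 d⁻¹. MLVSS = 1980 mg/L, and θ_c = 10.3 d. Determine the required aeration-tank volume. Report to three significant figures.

V ≈ 1.97 m³

From the SRT design equation V = Y Q (S₀−S) θ_c / [X (1 + k_d θ_c)] = 0.581 × 1.17 × (837 − 5.63) × 10.3 / [1980 × (1 + 0.0477 × 10.3)] = 5.82×10^3 / 2953 = 1.971 m³.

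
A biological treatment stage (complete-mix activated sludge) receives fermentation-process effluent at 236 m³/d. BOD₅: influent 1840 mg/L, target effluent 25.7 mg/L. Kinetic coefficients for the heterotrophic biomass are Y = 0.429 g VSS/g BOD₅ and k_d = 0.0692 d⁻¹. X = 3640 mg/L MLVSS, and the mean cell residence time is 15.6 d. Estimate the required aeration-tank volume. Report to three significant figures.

Rearranging the biomass balance for a CMAS with decay, V = Y·Q·ΔS·θ_c / [X·(1+k_d θ_c)] = 0.429 × 236 × (1840 − 25.7) × 15.6 / [3640 × (1 + 0.0692 × 15.6)] = 2.87×10^6 / 7569 = 378.6 m³.

V ≈ 379 m³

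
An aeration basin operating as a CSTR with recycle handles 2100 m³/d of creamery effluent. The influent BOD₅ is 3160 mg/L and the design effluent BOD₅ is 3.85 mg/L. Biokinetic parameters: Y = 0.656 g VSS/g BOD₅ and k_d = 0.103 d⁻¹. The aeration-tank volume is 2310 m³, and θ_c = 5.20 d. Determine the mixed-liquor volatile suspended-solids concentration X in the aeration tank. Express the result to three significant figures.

X ≈ 6370 mg/L

Solving the biomass balance for X: X = Y Q (S₀−S) θ_c / [V (1+k_d θ_c)] = 0.656 × 2100 × (3160 − 3.85) × 5.20 / [2310 × (1 + 0.103 × 5.20)] = 6374 mg/L.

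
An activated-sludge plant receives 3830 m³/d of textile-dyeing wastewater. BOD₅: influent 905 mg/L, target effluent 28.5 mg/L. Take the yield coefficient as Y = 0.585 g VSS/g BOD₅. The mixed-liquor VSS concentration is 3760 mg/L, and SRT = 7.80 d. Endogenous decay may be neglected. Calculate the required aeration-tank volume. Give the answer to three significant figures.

V ≈ 4070 m³

Biomass mass balance (decay neglected): V·X = Y·Q·(S₀ − S)·θ_c, so V = 0.585 × 3830 × (905 − 28.5) × 7.80 / 3760 = 4074 m³.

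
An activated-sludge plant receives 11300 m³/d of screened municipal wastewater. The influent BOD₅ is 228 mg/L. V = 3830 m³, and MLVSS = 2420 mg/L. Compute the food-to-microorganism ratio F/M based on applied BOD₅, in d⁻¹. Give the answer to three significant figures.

F/M ≈ 0.278 d⁻¹

F/M = applied load / biomass = Q·S₀/(V·X) = 11300 × 228 / (3830 × 2420) = 0.2780 d⁻¹.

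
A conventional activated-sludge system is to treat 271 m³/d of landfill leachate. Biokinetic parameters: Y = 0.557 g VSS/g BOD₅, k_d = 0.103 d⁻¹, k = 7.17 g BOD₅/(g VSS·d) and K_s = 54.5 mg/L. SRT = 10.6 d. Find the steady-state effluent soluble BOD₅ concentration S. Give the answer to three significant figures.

For a completely mixed reactor with recycle the Lawrence–McCarty relation gives S = K_s·(1 + k_d·θ_c) / [θ_c·(Y·k − k_d) − 1] = 54.5 × (1 + 0.103 × 10.6) / [10.6 × (0.557 × 7.17 − 0.103) − 1] = 114.0 / 40.24 = 2.833 mg/L.

S ≈ 2.83 mg/L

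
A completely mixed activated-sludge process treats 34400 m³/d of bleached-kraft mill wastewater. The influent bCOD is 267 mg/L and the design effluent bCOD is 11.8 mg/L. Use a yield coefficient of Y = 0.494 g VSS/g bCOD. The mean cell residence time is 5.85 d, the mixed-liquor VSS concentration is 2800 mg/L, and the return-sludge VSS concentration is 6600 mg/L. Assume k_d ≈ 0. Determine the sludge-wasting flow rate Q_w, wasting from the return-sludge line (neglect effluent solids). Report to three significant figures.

Q_w ≈ 657 m³/d

Biomass mass balance (decay neglected): V·X = Y·Q·(S₀ − S)·θ_c, so V = 0.494 × 34400 × (267 − 11.8) × 5.85 / 2800 = 9061 m³.
Wasting from the return line (neglecting effluent solids): Q_w = V·X / (θ_c·X_r) = 9061 × 2800 / (5.85 × 6600) = 657.1 m³/d.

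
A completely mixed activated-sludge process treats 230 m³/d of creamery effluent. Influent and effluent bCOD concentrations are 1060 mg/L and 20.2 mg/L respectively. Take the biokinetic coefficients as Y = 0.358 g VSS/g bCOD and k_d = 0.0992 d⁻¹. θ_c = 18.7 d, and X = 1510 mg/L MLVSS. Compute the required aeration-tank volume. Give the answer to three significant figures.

V ≈ 371 m³

From the SRT design equation V = Y Q (S₀−S) θ_c / [X (1 + k_d θ_c)] = 0.358 × 230 × (1060 − 20.2) × 18.7 / [1510 × (1 + 0.0992 × 18.7)] = 1.6×10^6 / 4311 = 371.4 m³.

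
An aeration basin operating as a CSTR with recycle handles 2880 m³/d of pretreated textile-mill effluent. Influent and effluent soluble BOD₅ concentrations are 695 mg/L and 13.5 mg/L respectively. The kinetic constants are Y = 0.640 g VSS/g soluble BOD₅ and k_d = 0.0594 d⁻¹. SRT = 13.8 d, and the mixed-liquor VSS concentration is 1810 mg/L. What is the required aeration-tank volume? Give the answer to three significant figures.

V ≈ 5260 m³

Rearranging the biomass balance for a CMAS with decay, V = Y·Q·ΔS·θ_c / [X·(1+k_d θ_c)] = 0.640 × 2880 × (695 − 13.5) × 13.8 / [1810 × (1 + 0.0594 × 13.8)] = 1.73×10^7 / 3294 = 5263 m³.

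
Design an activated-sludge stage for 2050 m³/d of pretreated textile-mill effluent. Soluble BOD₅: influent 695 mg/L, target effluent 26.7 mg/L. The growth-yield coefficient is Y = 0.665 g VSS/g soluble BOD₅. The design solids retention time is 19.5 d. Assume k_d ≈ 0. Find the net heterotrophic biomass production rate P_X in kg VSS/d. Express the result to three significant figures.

P_X ≈ 911 kg VSS/d

Since k_d ≈ 0, Y_obs = Y = 0.665 g VSS/g soluble BOD₅.
Q·(S₀ − S) = 2050 × (695 − 26.7) × 10⁻³ = 1370 kg/d removed.
P_X = Y_obs · Q(S₀ − S) = 0.6650 × 1370 = 911.1 kg VSS/d.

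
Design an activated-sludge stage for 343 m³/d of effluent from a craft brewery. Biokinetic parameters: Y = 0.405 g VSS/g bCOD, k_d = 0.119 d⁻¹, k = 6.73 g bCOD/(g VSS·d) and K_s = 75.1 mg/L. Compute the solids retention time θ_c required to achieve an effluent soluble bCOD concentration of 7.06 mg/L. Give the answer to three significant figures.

At the target effluent, Y k S/(K_s+S) = 0.405×6.73×7.06/82.16 = 0.2342 d⁻¹.
1/θ_c = 0.2342 − 0.119 = 0.1152 d⁻¹, so θ_c = 8.679 d.

θ_c ≈ 8.68 d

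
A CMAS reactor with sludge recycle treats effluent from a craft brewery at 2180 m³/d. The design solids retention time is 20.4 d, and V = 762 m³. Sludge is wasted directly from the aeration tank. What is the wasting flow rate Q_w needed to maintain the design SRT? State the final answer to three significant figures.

For wasting at MLVSS concentration, Q_w = V/θ_c = 762.0/20.4 = 37.35 m³/d.

Q_w ≈ 37.4 m³/d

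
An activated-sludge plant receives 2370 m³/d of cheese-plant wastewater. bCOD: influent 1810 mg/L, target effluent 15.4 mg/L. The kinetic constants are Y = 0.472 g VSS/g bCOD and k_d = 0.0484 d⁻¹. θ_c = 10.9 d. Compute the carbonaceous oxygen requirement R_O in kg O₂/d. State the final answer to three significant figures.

The observed yield is Y_obs = Y/(1 + k_d·θ_c) = 0.472 / (1 + 0.0484 × 10.9) = 0.472 / 1.528 = 0.3090 g VSS per g bCOD removed.
Mass of bCOD removed per day: Q(S₀ − S) = 2370 × 1795 g/m³ = 4253 kg/d.
Biomass synthesised: P_X = Y_obs × 4253 = 1314 kg VSS/d.
R_O = Q·(S₀ − S) − 1.42·P_X = 4253 − 1.42 × 1314 = 2387 kg O₂/d.

R_O ≈ 2390 kg O₂/d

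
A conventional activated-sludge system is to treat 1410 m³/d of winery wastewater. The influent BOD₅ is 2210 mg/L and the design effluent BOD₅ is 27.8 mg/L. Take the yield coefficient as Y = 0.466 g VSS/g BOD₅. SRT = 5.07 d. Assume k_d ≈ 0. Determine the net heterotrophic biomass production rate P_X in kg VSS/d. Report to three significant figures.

With endogenous decay neglected, the observed yield equals the true yield: Y_obs = Y = 0.466 g VSS/g BOD₅.
Substrate removed = Q·(S₀ − S) = 1410 m³/d × (2210 − 27.8) g/m³ = 3.08×10^6 g/d = 3077 kg/d.
P_X = Y_obs · Q(S₀ − S) = 0.4660 × 3077 = 1434 kg VSS/d.

P_X ≈ 1430 kg VSS/d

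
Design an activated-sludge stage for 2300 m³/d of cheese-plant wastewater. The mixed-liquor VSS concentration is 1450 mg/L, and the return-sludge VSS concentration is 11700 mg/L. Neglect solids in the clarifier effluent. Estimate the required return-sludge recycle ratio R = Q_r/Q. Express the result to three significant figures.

Solids balance on the clarifier gives (1+R)X = R·X_r, so R = X/(X_r − X) = 1450 / (11700 − 1450) = 0.1415.

R ≈ 0.141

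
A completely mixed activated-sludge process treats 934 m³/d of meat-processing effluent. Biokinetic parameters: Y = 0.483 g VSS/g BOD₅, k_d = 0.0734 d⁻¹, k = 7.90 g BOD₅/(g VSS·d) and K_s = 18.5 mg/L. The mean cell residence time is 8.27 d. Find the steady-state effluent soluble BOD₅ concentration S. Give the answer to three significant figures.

From the Monod/SRT balance for a CMAS, S = K_s·(1+k_d θ_c)/[θ_c·(Y k − k_d) − 1] = 18.5 × (1 + 0.0734 × 8.27) / [8.27 × (0.483 × 7.90 − 0.0734) − 1] = 29.73 / 29.95 = 0.9927 mg/L.

S ≈ 0.993 mg/L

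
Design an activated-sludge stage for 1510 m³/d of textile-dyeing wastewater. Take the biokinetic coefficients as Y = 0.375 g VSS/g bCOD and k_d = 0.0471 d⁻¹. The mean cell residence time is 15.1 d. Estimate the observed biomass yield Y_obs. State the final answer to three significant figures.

Y_obs ≈ 0.219 g VSS/g bCOD

Y_obs = Y / (1 + k_d θ_c) = 0.375 / (1 + 0.0471 × 15.1) = 0.375 / 1.711 = 0.2191.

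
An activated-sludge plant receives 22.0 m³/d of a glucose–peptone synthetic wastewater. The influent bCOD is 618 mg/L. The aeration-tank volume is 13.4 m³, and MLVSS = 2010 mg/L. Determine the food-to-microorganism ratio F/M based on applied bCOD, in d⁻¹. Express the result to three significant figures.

F/M ≈ 0.505 d⁻¹

F/M = applied load / biomass = Q·S₀/(V·X) = 22.0 × 618 / (13.40 × 2010) = 0.5048 d⁻¹.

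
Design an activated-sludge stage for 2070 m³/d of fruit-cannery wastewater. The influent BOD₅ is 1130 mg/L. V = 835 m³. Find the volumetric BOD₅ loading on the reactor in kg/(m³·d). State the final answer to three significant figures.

L_v ≈ 2.80 kg BOD₅/(m³·d)

Volumetric loading L_v = Q·S₀ / V = 2070 × 1130 g/m³ / 835.0 m³ = 2801 g/(m³·d) = 2.801 kg BOD₅/(m³·d).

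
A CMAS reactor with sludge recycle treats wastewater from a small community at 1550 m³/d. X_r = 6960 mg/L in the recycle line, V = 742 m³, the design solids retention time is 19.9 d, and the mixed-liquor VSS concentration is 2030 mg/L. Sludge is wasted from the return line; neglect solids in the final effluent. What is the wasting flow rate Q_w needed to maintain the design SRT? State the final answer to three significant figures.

Q_w ≈ 10.9 m³/d

Q_w = (V·X)/(θ_c X_r) = 742.0 × 2030 / (19.9 × 6960) = 10.88 m³/d.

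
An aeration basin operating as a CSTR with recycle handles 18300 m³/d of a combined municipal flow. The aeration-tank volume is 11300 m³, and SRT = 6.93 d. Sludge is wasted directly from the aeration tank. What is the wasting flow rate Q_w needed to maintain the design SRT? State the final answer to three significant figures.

For wasting at MLVSS concentration, Q_w = V/θ_c = 11300/6.93 = 1631 m³/d.

Q_w ≈ 1630 m³/d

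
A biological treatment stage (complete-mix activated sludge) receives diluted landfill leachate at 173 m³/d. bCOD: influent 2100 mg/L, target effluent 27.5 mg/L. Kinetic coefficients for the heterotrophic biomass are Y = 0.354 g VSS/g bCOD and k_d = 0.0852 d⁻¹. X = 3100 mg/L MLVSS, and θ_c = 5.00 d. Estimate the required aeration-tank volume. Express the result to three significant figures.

V ≈ 144 m³

Rearranging the biomass balance for a CMAS with decay, V = Y·Q·ΔS·θ_c / [X·(1+k_d θ_c)] = 0.354 × 173 × (2100 − 27.5) × 5.00 / [3100 × (1 + 0.0852 × 5.00)] = 6.35×10^5 / 4421 = 143.6 m³.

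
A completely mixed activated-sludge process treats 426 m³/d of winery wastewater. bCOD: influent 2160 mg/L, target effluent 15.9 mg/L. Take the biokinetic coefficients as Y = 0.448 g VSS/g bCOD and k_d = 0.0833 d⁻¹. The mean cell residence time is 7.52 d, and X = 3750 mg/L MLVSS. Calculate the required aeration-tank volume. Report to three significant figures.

V ≈ 505 m³

Rearranging the biomass balance for a CMAS with decay, V = Y·Q·ΔS·θ_c / [X·(1+k_d θ_c)] = 0.448 × 426 × (2160 − 15.9) × 7.52 / [3750 × (1 + 0.0833 × 7.52)] = 3.08×10^6 / 6099 = 504.5 m³.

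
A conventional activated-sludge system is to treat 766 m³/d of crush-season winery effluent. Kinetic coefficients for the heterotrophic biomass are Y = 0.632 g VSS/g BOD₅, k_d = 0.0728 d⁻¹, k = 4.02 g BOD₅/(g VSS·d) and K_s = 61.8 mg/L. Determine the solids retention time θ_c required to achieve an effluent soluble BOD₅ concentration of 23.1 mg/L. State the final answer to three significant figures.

At the target effluent, Y k S/(K_s+S) = 0.632×4.02×23.1/84.90 = 0.6913 d⁻¹.
1/θ_c = 0.6913 − 0.0728 = 0.6185 d⁻¹, so θ_c = 1.617 d.

θ_c ≈ 1.62 d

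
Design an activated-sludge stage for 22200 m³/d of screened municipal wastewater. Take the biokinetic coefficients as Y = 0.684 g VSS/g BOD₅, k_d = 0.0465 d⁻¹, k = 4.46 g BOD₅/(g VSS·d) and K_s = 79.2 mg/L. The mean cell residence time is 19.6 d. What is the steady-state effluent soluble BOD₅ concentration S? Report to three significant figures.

S ≈ 2.62 mg/L

From the Monod/SRT balance for a CMAS, S = K_s·(1+k_d θ_c)/[θ_c·(Y k − k_d) − 1] = 79.2 × (1 + 0.0465 × 19.6) / [19.6 × (0.684 × 4.46 − 0.0465) − 1] = 151.4 / 57.88 = 2.615 mg/L.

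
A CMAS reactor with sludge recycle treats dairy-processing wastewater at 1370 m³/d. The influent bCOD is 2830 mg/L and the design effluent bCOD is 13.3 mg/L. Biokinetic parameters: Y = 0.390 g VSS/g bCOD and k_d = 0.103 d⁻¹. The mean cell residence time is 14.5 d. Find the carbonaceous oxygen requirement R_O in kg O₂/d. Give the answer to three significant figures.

R_O ≈ 3000 kg O₂/d

Y_obs = Y / (1 + k_d θ_c) = 0.390 / (1 + 0.103 × 14.5) = 0.390 / 2.494 = 0.1564.
ΔS = 2830 − 13.3 = 2817 mg/L, so the substrate removal rate is 1370 × 2817/1000 = 3859 kg bCOD/d.
P_X = Y_obs·Q·(S₀ − S) = 0.1564 × 3859 = 603.6 kg VSS/d.
R_O = Q·ΔS − 1.42 P_X = 3859 − 857.0 = 3002 kg O₂/d.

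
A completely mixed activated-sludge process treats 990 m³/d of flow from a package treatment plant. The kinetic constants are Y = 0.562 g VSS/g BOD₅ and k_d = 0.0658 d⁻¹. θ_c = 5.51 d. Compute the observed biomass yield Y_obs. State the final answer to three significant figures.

Correct the yield for decay: Y_obs = Y/(1 + k_d θ_c) = 0.562 / (1 + 0.0658 × 5.51) = 0.562 / 1.363 = 0.4125.

Y_obs ≈ 0.412 g VSS/g BOD₅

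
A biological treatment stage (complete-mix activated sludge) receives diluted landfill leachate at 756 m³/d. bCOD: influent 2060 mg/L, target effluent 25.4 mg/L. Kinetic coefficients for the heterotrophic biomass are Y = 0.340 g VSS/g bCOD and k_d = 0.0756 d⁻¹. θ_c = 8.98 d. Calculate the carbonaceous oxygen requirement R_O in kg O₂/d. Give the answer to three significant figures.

R_O ≈ 1100 kg O₂/d

Y_obs = Y / (1 + k_d θ_c) = 0.340 / (1 + 0.0756 × 8.98) = 0.340 / 1.679 = 0.2025.
Mass of bCOD removed per day: Q(S₀ − S) = 756 × 2035 g/m³ = 1538 kg/d.
Biomass synthesised: P_X = Y_obs × 1538 = 311.5 kg VSS/d.
Carbonaceous O₂ demand = substrate oxidised − cell-mass equivalent = 1538 − 1.42 × 311.5 = 1096 kg O₂/d.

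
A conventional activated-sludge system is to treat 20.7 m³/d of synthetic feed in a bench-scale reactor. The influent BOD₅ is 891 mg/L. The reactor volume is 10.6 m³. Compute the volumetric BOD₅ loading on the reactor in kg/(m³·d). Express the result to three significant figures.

Volumetric loading L_v = Q·S₀ / V = 20.7 × 891 g/m³ / 10.60 m³ = 1740 g/(m³·d) = 1.740 kg BOD₅/(m³·d).

L_v ≈ 1.74 kg BOD₅/(m³·d)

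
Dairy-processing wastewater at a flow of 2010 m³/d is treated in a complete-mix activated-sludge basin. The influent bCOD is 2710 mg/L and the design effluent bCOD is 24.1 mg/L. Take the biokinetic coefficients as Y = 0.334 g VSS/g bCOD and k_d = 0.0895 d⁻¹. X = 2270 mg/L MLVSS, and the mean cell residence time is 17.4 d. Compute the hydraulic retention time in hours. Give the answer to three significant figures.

τ ≈ 64.5 h

From the SRT design equation V = Y Q (S₀−S) θ_c / [X (1 + k_d θ_c)] = 0.334 × 2010 × (2710 − 24.1) × 17.4 / [2270 × (1 + 0.0895 × 17.4)] = 3.14×10^7 / 5805 = 5405 m³.
τ = V/Q = 5405/2010 = 2.689 d, or 64.53 h.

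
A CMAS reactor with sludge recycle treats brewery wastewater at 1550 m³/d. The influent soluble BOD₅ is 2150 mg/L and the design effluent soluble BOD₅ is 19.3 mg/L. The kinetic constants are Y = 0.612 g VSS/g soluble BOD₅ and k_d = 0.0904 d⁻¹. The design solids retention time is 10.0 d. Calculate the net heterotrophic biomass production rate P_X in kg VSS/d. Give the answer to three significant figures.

Correct the yield for decay: Y_obs = Y/(1 + k_d θ_c) = 0.612 / (1 + 0.0904 × 10.0) = 0.612 / 1.904 = 0.3214.
Substrate removed = Q·(S₀ − S) = 1550 m³/d × (2150 − 19.3) g/m³ = 3.3×10^6 g/d = 3303 kg/d.
P_X = Y_obs · Q(S₀ − S) = 0.3214 × 3303 = 1062 kg VSS/d.

P_X ≈ 1060 kg VSS/d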